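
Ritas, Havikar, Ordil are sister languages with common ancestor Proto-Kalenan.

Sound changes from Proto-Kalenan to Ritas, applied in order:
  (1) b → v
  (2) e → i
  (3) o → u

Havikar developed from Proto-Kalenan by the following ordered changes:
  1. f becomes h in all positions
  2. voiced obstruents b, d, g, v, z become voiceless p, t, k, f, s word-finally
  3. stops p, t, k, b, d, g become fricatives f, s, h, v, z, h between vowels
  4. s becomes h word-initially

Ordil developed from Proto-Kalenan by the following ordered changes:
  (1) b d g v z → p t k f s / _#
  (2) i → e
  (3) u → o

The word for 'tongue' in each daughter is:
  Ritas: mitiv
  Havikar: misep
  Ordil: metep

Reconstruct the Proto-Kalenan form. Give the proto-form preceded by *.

Position 3: Ritas has t, Havikar has s, Ordil has t. Ritas preserves t here (none of its changes turn any other segment into t), so the proto-segment is *t.
Position 4: Ritas has i, Havikar has e, Ordil has e. Havikar preserves e here (none of its changes turn any other segment into e), so the proto-segment is *e.
This points to *miteb. Verify forward in each daughter:
Ritas: *miteb > mitev > mitiv  (by unconditioned shift, vowel merger)
Havikar: *miteb > mitep > misep  (by final devoicing, intervocalic lenition)
Ordil: *miteb
  miteb → mitep   [final devoicing]
  mitep → metep   [vowel merger]
  metep (rule 3 does not apply)
  giving Ordil metep.
Only *miteb yields all of Ritas mitiv, Havikar misep, Ordil metep.

*miteb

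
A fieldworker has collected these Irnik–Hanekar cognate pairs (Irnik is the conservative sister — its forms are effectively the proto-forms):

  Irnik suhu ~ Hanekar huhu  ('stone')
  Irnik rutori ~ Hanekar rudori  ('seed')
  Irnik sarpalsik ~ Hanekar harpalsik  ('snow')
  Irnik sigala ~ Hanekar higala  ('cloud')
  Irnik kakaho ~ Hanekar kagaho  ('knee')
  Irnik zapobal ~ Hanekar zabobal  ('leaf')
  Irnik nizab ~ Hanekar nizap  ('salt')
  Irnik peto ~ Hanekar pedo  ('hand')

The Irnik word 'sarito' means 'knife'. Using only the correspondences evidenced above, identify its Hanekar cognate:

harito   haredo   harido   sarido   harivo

sarpalsik ~ harpalsik — Irnik s corresponds to Hanekar h word-initially before a back vowel.
rutori ~ rudori, peto ~ pedo — Irnik t corresponds to Hanekar d between vowels (before a back vowel).
Applying these to Irnik 'sarito':
  sarito → harito   (s→h word-initially before a back vowel)
  harito → harido   (t→d between vowels (before a back vowel))
So the Hanekar cognate is 'harido'.

harido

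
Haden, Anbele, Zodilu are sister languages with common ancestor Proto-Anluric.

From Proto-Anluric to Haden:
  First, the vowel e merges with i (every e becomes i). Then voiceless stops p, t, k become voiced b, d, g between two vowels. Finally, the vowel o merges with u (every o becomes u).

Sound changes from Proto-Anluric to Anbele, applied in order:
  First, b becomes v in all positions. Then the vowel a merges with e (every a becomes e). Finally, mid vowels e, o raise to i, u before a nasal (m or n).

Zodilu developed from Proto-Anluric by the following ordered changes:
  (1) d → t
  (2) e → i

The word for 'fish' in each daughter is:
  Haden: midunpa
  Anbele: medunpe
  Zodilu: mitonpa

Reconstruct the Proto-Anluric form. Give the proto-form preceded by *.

Position 4: Haden has u, Anbele has u, Zodilu has o. Zodilu preserves o here (none of its changes turn any other segment into o), so the proto-segment is *o.
Position 3: Haden has d, Anbele has d, Zodilu has t. Anbele preserves d here (none of its changes turn any other segment into d), so the proto-segment is *d.
This points to *medonpa. Verify forward in each daughter:
Haden: *medonpa > midonpa > midunpa  (by vowel merger, vowel merger)
Anbele: *medonpa > medonpe > medunpe  (by vowel merger, pre-nasal raising)
Zodilu: *medonpa
  medonpa → metonpa   [unconditioned shift]
  metonpa → mitonpa   [vowel merger]
  giving Zodilu mitonpa.
Only *medonpa yields all of Haden midunpa, Anbele medunpe, Zodilu mitonpa.

*medonpa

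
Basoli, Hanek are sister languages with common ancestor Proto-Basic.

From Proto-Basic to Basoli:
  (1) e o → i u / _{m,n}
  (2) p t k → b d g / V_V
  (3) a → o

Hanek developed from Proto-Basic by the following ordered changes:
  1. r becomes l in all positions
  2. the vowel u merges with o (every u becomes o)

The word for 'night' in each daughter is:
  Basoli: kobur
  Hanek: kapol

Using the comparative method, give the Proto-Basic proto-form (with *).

Position 4: Basoli has u, Hanek has o. Taking the neighbouring segments as reconstructed: Basoli u can only go back to *u; Hanek o could go back to *o or *u — the one source consistent with every daughter is *u.
Position 2: Basoli has o, Hanek has a. Hanek preserves a here (none of its changes turn any other segment into a), so the proto-segment is *a.
Position 3: Basoli has b, Hanek has p. Hanek preserves p here (none of its changes turn any other segment into p), so the proto-segment is *p.
Verify the candidate proto-form against each daughter:
Basoli: *kapur
  kapur (rule 1 does not apply)
  kapur → kabur   [intervocalic voicing]
  kabur → kobur   [vowel merger]
  giving Basoli kobur.
Hanek: start from *kapur.
  rule 1 (unconditioned shift): kapur → kapul
  rule 2 (vowel merger): kapul → kapol
  ⇒ Hanek kapol
*kapur is the unique common source.

*kapur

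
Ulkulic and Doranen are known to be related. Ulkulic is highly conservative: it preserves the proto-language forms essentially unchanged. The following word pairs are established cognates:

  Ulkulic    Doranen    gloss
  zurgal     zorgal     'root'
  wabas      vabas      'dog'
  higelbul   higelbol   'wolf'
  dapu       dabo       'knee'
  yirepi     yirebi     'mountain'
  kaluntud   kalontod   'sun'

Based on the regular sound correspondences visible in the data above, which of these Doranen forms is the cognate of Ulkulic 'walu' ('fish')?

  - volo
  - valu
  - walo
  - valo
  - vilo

valo

wabas ~ vabas — Ulkulic w corresponds to Doranen v word-initially before a back vowel.
dapu ~ dabo — Ulkulic u corresponds to Doranen o word-finally.
Applying these to Ulkulic 'walu':
  walu → valu   (w→v word-initially before a back vowel)
  valu → valo   (u→o word-finally)
So the Doranen cognate is 'valo'.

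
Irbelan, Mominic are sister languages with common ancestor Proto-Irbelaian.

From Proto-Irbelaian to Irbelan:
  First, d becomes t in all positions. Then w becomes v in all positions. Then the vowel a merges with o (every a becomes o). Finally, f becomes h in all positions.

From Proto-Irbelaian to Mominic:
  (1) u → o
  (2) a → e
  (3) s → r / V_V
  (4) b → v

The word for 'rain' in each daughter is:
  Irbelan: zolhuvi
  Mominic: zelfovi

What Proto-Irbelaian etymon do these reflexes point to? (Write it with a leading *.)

Position 2: Irbelan has o, Mominic has e. Taking the neighbouring segments as reconstructed: Irbelan o could go back to *a or *o; Mominic e could go back to *a or *e — the one source consistent with every daughter is *a.
Position 5: Irbelan has u, Mominic has o. Irbelan preserves u here (none of its changes turn any other segment into u), so the proto-segment is *u.
Continuing position by position gives *zalfuvi; check it forward:
Irbelan: *zalfuvi
  zalfuvi (rule 1 does not apply)
  zalfuvi (rule 2 does not apply)
  zalfuvi → zolfuvi   [vowel merger]
  zolfuvi → zolhuvi   [unconditioned shift]
  giving Irbelan zolhuvi.
Mominic: *zalfuvi > zalfovi > zelfovi  (by vowel merger, vowel merger)
No other proto-form is consistent with every reflex, so the reconstruction is *zalfuvi.

*zalfuvi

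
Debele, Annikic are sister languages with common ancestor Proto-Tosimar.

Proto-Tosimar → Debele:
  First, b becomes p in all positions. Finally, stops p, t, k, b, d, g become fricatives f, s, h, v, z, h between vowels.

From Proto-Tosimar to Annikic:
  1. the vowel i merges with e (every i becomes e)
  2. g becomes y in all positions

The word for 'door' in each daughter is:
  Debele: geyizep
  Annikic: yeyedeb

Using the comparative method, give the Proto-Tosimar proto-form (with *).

*geyideb

Position 4: Debele has i, Annikic has e. Debele preserves i here (none of its changes turn any other segment into i), so the proto-segment is *i.
Position 5: Debele has z, Annikic has d. Annikic preserves d here (none of its changes turn any other segment into d), so the proto-segment is *d.
Continuing position by position gives *geyideb; check it forward:
Debele: *geyideb > geyidep > geyizep  (by unconditioned shift, intervocalic lenition)
Annikic: start from *geyideb.
  rule 1 (vowel merger): geyideb → geyedeb
  rule 2 (unconditioned shift): geyedeb → yeyedeb
  ⇒ Annikic yeyedeb
*geyideb is the unique common source.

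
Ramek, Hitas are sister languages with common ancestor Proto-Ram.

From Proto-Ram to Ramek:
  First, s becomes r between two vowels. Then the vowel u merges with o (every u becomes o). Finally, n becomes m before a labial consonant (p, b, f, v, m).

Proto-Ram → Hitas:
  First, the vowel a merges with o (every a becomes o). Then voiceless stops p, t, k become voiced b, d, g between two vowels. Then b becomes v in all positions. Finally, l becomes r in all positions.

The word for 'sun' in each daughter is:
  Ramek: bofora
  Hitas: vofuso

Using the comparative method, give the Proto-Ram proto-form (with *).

*bofusa

Position 4: Ramek has o, Hitas has u. Hitas preserves u here (none of its changes turn any other segment into u), so the proto-segment is *u.
Position 6: Ramek has a, Hitas has o. Ramek preserves a here (none of its changes turn any other segment into a), so the proto-segment is *a.
Continuing position by position gives *bofusa; check it forward:
Ramek: start from *bofusa.
  rule 1 (rhotacism): bofusa → bofura
  rule 2 (vowel merger): bofura → bofora
  rule 3: no change — bofora
  ⇒ Ramek bofora
Hitas: *bofusa > bofuso > vofuso  (by vowel merger, unconditioned shift)
*bofusa is the unique common source.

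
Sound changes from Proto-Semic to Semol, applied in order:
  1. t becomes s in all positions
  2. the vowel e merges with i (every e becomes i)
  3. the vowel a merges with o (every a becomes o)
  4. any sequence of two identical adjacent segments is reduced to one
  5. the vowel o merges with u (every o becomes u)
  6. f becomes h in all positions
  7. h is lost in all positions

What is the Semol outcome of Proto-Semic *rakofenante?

rukuinunsi

Semol: *rakofenante
  rakofenante → rakofenanse   [unconditioned shift]
  rakofenanse → rakofinansi   [vowel merger]
  rakofinansi → rokofinonsi   [vowel merger]
  rokofinonsi (rule 4 does not apply)
  rokofinonsi → rukufinunsi   [vowel merger]
  rukufinunsi → rukuhinunsi   [unconditioned shift]
  rukuhinunsi → rukuinunsi   [h-loss]
  giving Semol rukuinunsi.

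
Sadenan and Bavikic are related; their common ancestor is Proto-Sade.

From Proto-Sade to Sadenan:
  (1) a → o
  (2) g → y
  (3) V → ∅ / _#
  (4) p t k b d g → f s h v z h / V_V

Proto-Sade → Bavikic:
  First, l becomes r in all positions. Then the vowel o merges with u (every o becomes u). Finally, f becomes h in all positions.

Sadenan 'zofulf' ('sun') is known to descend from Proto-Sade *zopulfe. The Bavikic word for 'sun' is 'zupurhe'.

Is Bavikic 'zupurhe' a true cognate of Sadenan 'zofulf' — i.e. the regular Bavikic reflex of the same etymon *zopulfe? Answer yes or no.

yes

Derive the expected Bavikic reflex of *zopulfe:
Bavikic: *zopulfe
  zopulfe → zopurfe   [unconditioned shift]
  zopurfe → zupurfe   [vowel merger]
  zupurfe → zupurhe   [unconditioned shift]
  giving Bavikic zupurhe.
Bavikic 'zupurhe' matches the regular reflex exactly, so the pair is cognate.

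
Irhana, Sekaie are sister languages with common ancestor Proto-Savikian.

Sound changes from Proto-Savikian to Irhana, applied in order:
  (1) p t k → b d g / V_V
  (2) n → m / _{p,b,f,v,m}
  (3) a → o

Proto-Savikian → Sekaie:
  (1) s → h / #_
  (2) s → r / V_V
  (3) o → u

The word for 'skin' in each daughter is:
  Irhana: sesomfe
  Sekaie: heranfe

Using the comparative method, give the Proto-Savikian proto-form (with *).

Position 4: Irhana has o, Sekaie has a. Sekaie preserves a here (none of its changes turn any other segment into a), so the proto-segment is *a.
Position 1: Irhana has s, Sekaie has h. Irhana preserves s here (none of its changes turn any other segment into s), so the proto-segment is *s.
Position 3: Irhana has s, Sekaie has r. Irhana preserves s here (none of its changes turn any other segment into s), so the proto-segment is *s.
Continuing position by position gives *sesanfe; check it forward:
Irhana: *sesanfe > sesamfe > sesomfe  (by nasal place assimilation, vowel merger)
Sekaie: start from *sesanfe.
  rule 1 (debuccalisation): sesanfe → hesanfe
  rule 2 (rhotacism): hesanfe → heranfe
  rule 3: no change — heranfe
  ⇒ Sekaie heranfe
No other proto-form is consistent with every reflex, so the reconstruction is *sesanfe.

*sesanfe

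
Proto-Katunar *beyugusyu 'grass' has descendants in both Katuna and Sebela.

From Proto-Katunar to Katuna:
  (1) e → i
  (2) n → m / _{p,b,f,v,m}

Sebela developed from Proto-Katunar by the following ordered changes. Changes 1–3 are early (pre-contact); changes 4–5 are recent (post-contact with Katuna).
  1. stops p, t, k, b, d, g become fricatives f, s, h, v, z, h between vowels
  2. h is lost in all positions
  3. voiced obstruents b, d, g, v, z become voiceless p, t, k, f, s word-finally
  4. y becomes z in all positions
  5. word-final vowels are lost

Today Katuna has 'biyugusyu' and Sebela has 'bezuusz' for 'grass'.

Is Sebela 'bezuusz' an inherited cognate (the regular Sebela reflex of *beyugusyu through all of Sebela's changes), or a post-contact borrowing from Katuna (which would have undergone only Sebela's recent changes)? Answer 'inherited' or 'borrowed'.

inherited

If inherited, *beyugusyu would pass through all of Sebela's changes:
Sebela: start from *beyugusyu.
  rule 1 (intervocalic lenition): beyugusyu → beyuhusyu
  rule 2 (h-loss): beyuhusyu → beyuusyu
  rule 3: no change — beyuusyu
  rule 4 (unconditioned shift): beyuusyu → bezuuszu
  rule 5 (apocope): bezuuszu → bezuusz
  ⇒ Sebela bezuusz
If borrowed from Katuna 'biyugusyu' after the early changes, it would undergo only the recent ones:
  rule 4 (unconditioned shift): biyugusyu → bizuguszu
  rule 5 (apocope): bizuguszu → bizugusz
  ⇒ as a loan: bizugusz
Sebela 'bezuusz' matches the inherited outcome exactly, so it is an inherited cognate, not a loan.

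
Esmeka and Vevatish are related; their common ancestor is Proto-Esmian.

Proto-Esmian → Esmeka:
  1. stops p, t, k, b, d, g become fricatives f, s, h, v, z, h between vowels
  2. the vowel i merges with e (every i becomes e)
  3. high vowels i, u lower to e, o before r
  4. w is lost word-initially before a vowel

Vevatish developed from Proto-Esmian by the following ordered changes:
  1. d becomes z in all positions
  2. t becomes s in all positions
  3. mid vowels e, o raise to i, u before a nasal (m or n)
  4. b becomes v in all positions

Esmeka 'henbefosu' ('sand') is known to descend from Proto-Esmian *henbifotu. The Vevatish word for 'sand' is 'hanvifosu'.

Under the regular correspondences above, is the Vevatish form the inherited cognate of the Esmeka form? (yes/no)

Derive the expected Vevatish reflex of *henbifotu:
Vevatish: *henbifotu
  henbifotu (rule 1 does not apply)
  henbifotu → henbifosu   [unconditioned shift]
  henbifosu → hinbifosu   [pre-nasal raising]
  hinbifosu → hinvifosu   [unconditioned shift]
  giving Vevatish hinvifosu.
The regular Vevatish reflex would be 'hinvifosu', but the attested form is 'hanvifosu'. The correspondence is irregular, so they are not cognates (the Vevatish form has a different source).

no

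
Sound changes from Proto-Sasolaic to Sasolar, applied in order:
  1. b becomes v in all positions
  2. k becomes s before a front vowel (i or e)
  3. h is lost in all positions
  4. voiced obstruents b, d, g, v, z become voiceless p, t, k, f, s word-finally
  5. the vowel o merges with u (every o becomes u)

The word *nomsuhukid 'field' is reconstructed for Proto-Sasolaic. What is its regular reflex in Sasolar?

Sasolar: *nomsuhukid > nomsuhusid > nomsuusid > nomsuusit > numsuusit  (by palatalisation, h-loss, final devoicing, vowel merger)

numsuusit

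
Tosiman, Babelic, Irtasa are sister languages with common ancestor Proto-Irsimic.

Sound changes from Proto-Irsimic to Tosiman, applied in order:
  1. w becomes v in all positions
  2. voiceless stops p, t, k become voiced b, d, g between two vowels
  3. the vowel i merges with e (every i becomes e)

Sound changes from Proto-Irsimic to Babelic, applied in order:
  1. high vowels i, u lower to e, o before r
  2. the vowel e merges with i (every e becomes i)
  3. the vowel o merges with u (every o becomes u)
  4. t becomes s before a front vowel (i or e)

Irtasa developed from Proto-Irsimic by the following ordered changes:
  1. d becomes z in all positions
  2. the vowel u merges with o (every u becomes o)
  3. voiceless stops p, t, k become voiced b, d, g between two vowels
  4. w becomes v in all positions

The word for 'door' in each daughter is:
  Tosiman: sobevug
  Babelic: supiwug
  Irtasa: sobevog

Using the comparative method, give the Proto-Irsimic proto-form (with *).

Position 3: Tosiman has b, Babelic has p, Irtasa has b. Babelic preserves p here (none of its changes turn any other segment into p), so the proto-segment is *p.
Position 6: Tosiman has u, Babelic has u, Irtasa has o. Tosiman preserves u here (none of its changes turn any other segment into u), so the proto-segment is *u.
Continuing position by position gives *sopewug; check it forward:
Tosiman: *sopewug
  sopewug → sopevug   [unconditioned shift]
  sopevug → sobevug   [intervocalic voicing]
  sobevug (rule 3 does not apply)
  giving Tosiman sobevug.
Babelic: *sopewug > sopiwug > supiwug  (by vowel merger, vowel merger)
Irtasa: *sopewug
  sopewug (rule 1 does not apply)
  sopewug → sopewog   [vowel merger]
  sopewog → sobewog   [intervocalic voicing]
  sobewog → sobevog   [unconditioned shift]
  giving Irtasa sobevog.
Only *sopewug yields all of Tosiman sobevug, Babelic supiwug, Irtasa sobevog.

*sopewug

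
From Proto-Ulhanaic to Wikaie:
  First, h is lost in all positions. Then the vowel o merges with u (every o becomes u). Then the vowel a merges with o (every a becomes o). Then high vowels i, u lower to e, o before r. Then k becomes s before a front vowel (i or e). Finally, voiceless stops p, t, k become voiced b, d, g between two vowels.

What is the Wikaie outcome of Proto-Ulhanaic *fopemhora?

fubemoro

Wikaie: *fopemhora > fopemora > fupemura > fupemuro > fupemoro > fubemoro  (by h-loss, vowel merger, vowel merger, pre-rhotic lowering, intervocalic voicing)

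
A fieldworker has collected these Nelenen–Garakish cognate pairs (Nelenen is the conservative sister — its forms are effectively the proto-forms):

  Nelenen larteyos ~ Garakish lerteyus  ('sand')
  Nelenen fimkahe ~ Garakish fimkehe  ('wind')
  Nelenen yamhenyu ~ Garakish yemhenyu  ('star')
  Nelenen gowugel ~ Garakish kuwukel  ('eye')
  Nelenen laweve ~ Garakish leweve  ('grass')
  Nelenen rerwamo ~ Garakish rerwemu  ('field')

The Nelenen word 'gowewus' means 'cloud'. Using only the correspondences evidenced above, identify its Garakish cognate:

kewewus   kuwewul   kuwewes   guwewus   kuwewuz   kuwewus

kuwewus

gowugel ~ kuwukel — Nelenen g corresponds to Garakish k word-initially before a back vowel.
larteyos ~ lerteyus, gowugel ~ kuwukel — Nelenen o corresponds to Garakish u after a consonant, before a consonant other than r, m, n, p, b, f, v.
Applying these to Nelenen 'gowewus':
  gowewus → kowewus   (g→k word-initially before a back vowel)
  kowewus → kuwewus   (o→u after a consonant, before a consonant other than r, m, n, p, b, f, v)
So the Garakish cognate is 'kuwewus'.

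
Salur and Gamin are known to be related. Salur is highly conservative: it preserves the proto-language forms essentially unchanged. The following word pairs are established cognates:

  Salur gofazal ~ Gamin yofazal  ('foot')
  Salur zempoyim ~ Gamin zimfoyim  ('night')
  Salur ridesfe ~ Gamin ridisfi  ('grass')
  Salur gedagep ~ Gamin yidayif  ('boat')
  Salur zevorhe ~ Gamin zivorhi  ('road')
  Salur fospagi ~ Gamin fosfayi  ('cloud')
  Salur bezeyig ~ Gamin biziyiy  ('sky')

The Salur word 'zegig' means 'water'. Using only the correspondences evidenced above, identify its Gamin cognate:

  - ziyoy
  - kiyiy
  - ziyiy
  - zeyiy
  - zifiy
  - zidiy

ziyiy

ridesfe ~ ridisfi, gedagep ~ yidayif — Salur e corresponds to Gamin i after a consonant, before a consonant other than r, m, n, p, b, f, v.
fospagi ~ fosfayi — Salur g corresponds to Gamin y between vowels (before a front vowel).
bezeyig ~ biziyiy — Salur g corresponds to Gamin y word-finally.
Applying these to Salur 'zegig':
  zegig → zigig   (e→i after a consonant, before a consonant other than r, m, n, p, b, f, v)
  zigig → ziyig   (g→y between vowels (before a front vowel))
  ziyig → ziyiy   (g→y word-finally)
So the Gamin cognate is 'ziyiy'.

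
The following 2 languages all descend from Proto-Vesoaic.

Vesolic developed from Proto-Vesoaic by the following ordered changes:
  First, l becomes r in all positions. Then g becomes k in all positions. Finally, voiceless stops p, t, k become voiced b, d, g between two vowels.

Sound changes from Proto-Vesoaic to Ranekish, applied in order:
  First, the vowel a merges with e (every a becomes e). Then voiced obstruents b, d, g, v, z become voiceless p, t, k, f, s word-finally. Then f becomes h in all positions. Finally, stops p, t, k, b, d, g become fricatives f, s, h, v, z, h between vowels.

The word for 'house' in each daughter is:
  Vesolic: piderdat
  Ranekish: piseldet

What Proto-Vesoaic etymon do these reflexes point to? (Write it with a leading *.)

Position 7: Vesolic has a, Ranekish has e. Vesolic preserves a here (none of its changes turn any other segment into a), so the proto-segment is *a.
Position 3: Vesolic has d, Ranekish has s. Taking the neighbouring segments as reconstructed: Vesolic d could go back to *t or *d; Ranekish s could go back to *t or *s — the one source consistent with every daughter is *t.
This points to *piteldat. Verify forward in each daughter:
Vesolic: *piteldat > piterdat > piderdat  (by unconditioned shift, intervocalic voicing)
Ranekish: *piteldat > piteldet > piseldet  (by vowel merger, intervocalic lenition)
*piteldat is the unique common source.

*piteldat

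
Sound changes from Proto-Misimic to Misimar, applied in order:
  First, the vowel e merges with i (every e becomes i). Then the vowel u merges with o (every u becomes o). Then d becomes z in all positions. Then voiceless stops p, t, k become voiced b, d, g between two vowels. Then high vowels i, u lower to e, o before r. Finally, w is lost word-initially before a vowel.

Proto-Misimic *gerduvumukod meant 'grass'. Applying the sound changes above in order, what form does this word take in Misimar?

Misimar: *gerduvumukod
  gerduvumukod → girduvumukod   [vowel merger]
  girduvumukod → girdovomokod   [vowel merger]
  girdovomokod → girzovomokoz   [unconditioned shift]
  girzovomokoz → girzovomogoz   [intervocalic voicing]
  girzovomogoz → gerzovomogoz   [pre-rhotic lowering]
  gerzovomogoz (rule 6 does not apply)
  giving Misimar gerzovomogoz.

gerzovomogoz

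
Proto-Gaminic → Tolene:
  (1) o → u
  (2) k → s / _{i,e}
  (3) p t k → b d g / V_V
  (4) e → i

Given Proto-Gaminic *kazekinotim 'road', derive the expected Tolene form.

Tolene: *kazekinotim > kazekinutim > kazesinutim > kazesinudim > kazisinudim  (by vowel merger, palatalisation, intervocalic voicing, vowel merger)

kazisinudim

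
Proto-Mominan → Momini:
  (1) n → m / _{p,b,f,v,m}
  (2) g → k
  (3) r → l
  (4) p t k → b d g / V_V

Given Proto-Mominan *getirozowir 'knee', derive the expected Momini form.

kedilozowil

Momini: start from *getirozowir.
  rule 1: no change — getirozowir
  rule 2 (unconditioned shift): getirozowir → ketirozowir
  rule 3 (unconditioned shift): ketirozowir → ketilozowil
  rule 4 (intervocalic voicing): ketilozowil → kedilozowil
  ⇒ Momini kedilozowil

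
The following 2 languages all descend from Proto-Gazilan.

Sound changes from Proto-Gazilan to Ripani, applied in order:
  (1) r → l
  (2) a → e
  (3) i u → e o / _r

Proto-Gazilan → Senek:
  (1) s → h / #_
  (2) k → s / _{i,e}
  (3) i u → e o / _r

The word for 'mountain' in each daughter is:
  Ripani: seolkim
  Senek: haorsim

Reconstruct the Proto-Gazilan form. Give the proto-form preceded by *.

Position 4: Ripani has l, Senek has r. Senek preserves r here (none of its changes turn any other segment into r), so the proto-segment is *r.
Position 2: Ripani has e, Senek has a. Senek preserves a here (none of its changes turn any other segment into a), so the proto-segment is *a.
Verify the candidate proto-form against each daughter:
Ripani: start from *saorkim.
  rule 1 (unconditioned shift): saorkim → saolkim
  rule 2 (vowel merger): saolkim → seolkim
  rule 3: no change — seolkim
  ⇒ Ripani seolkim
Senek: *saorkim
  saorkim → haorkim   [debuccalisation]
  haorkim → haorsim   [palatalisation]
  haorsim (rule 3 does not apply)
  giving Senek haorsim.
No other proto-form is consistent with every reflex, so the reconstruction is *saorkim.

*saorkim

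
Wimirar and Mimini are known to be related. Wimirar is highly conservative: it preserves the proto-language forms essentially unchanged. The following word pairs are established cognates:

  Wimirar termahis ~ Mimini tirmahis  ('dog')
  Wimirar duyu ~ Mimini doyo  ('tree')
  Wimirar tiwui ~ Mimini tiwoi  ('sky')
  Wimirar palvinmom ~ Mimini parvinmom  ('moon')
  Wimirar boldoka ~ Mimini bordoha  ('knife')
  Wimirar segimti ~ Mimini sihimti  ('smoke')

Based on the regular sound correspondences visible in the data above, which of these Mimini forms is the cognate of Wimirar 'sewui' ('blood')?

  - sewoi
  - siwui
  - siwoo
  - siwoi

segimti ~ sihimti — Wimirar e corresponds to Mimini i after a consonant, before a consonant other than r, m, n, p, b, f, v.
tiwui ~ tiwoi — Wimirar u corresponds to Mimini o after a consonant, before a front vowel.
Applying these to Wimirar 'sewui':
  sewui → siwui   (e→i after a consonant, before a consonant other than r, m, n, p, b, f, v)
  siwui → siwoi   (u→o after a consonant, before a front vowel)
So the Mimini cognate is 'siwoi'.

siwoi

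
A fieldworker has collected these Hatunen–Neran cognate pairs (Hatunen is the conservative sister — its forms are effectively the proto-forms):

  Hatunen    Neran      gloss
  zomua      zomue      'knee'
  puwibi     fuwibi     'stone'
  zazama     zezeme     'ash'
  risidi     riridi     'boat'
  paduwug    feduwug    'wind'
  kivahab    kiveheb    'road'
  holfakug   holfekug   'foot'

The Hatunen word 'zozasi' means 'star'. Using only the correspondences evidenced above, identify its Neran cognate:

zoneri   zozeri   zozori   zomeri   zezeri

zazama ~ zezeme, paduwug ~ feduwug — Hatunen a corresponds to Neran e after a consonant, before a consonant other than r, m, n, p, b, f, v.
risidi ~ riridi — Hatunen s corresponds to Neran r between vowels (before a front vowel).
Applying these to Hatunen 'zozasi':
  zozasi → zozesi   (a→e after a consonant, before a consonant other than r, m, n, p, b, f, v)
  zozesi → zozeri   (s→r between vowels (before a front vowel))
So the Neran cognate is 'zozeri'.

zozeri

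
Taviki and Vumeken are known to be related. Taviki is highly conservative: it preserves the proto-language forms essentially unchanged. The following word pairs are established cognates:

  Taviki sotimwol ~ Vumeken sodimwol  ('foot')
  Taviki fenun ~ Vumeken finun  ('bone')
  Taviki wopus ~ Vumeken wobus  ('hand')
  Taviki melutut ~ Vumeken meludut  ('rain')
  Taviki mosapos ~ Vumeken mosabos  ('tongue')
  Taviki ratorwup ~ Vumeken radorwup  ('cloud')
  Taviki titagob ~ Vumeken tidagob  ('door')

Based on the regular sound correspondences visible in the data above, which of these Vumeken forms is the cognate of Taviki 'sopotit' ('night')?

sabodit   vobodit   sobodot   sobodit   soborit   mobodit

sobodit

mosapos ~ mosabos — Taviki p corresponds to Vumeken b between vowels (before a back vowel).
sotimwol ~ sodimwol — Taviki t corresponds to Vumeken d between vowels (before a front vowel).
Applying these to Taviki 'sopotit':
  sopotit → sobotit   (p→b between vowels (before a back vowel))
  sobotit → sobodit   (t→d between vowels (before a front vowel))
So the Vumeken cognate is 'sobodit'.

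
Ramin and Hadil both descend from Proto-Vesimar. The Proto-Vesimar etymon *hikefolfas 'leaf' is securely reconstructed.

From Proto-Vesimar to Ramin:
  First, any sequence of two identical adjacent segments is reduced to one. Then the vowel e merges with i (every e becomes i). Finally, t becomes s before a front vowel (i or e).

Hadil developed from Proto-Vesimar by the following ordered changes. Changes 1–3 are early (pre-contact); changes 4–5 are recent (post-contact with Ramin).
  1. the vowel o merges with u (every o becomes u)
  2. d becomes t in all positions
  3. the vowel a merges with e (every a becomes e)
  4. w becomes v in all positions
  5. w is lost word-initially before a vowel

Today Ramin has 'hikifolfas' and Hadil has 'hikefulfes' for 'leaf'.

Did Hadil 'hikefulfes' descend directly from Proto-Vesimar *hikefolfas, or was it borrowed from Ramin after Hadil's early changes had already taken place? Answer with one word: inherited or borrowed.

inherited

If inherited, *hikefolfas would pass through all of Hadil's changes:
Hadil: *hikefolfas > hikefulfas > hikefulfes  (by vowel merger, vowel merger)
If borrowed from Ramin 'hikifolfas' after the early changes, it would undergo only the recent ones:
  rule 4 (unconditioned shift): no change (hikifolfas)
  rule 5 (glide loss): no change (hikifolfas)
  ⇒ as a loan: hikifolfas
Hadil 'hikefulfes' matches the inherited outcome exactly, so it is an inherited cognate, not a loan.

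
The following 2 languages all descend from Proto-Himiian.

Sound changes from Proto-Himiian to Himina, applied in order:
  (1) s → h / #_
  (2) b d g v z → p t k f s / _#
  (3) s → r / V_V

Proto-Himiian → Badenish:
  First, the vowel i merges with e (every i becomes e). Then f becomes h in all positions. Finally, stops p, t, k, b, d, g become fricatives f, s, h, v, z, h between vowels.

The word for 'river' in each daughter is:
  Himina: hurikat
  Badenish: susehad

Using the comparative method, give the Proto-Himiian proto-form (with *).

*susikad

Position 3: Himina has r, Badenish has s. Taking the neighbouring segments as reconstructed: Himina r could go back to *s or *r; Badenish s could go back to *t or *s — the one source consistent with every daughter is *s.
Position 1: Himina has h, Badenish has s. Taking the neighbouring segments as reconstructed: Himina h could go back to *s or *h; Badenish s can only go back to *s — the one source consistent with every daughter is *s.
Position 5: Himina has k, Badenish has h. Taking the neighbouring segments as reconstructed: Himina k can only go back to *k; Badenish h could go back to *k or *g or *f or *h — the one source consistent with every daughter is *k.
Continuing position by position gives *susikad; check it forward:
Himina: *susikad > husikad > husikat > hurikat  (by debuccalisation, final devoicing, rhotacism)
Badenish: *susikad
  susikad → susekad   [vowel merger]
  susekad (rule 2 does not apply)
  susekad → susehad   [intervocalic lenition]
  giving Badenish susehad.
Only *susikad yields all of Himina hurikat, Badenish susehad.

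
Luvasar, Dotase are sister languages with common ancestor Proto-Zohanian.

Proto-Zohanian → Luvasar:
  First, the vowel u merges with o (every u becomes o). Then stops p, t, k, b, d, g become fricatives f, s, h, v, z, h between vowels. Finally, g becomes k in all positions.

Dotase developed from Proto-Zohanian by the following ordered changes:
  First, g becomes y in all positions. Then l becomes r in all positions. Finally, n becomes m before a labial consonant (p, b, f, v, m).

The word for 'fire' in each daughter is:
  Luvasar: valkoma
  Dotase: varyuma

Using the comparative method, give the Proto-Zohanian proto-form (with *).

Position 3: Luvasar has l, Dotase has r. Luvasar preserves l here (none of its changes turn any other segment into l), so the proto-segment is *l.
Position 4: Luvasar has k, Dotase has y. Taking the neighbouring segments as reconstructed: Luvasar k could go back to *k or *g; Dotase y could go back to *g or *y — the one source consistent with every daughter is *g.
Position 5: Luvasar has o, Dotase has u. Dotase preserves u here (none of its changes turn any other segment into u), so the proto-segment is *u.
This points to *valguma. Verify forward in each daughter:
Luvasar: start from *valguma.
  rule 1 (vowel merger): valguma → valgoma
  rule 2: no change — valgoma
  rule 3 (unconditioned shift): valgoma → valkoma
  ⇒ Luvasar valkoma
Dotase: *valguma > valyuma > varyuma  (by unconditioned shift, unconditioned shift)
*valguma is the unique common source.

*valguma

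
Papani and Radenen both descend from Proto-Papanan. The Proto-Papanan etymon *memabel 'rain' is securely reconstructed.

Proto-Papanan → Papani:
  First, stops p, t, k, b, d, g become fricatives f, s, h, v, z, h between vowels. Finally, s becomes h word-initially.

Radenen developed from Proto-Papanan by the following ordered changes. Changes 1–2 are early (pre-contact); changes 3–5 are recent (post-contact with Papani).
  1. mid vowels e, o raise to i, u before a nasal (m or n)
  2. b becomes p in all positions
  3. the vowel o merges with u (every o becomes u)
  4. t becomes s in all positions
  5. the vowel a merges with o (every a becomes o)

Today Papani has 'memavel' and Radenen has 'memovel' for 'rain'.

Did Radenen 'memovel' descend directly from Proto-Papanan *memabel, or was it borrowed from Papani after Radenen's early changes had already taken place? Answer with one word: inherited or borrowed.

If inherited, *memabel would pass through all of Radenen's changes:
Radenen: start from *memabel.
  rule 1 (pre-nasal raising): memabel → mimabel
  rule 2 (unconditioned shift): mimabel → mimapel
  rule 3: no change — mimapel
  rule 4: no change — mimapel
  rule 5 (vowel merger): mimapel → mimopel
  ⇒ Radenen mimopel
If borrowed from Papani 'memavel' after the early changes, it would undergo only the recent ones:
  rule 3 (vowel merger): no change (memavel)
  rule 4 (unconditioned shift): no change (memavel)
  rule 5 (vowel merger): memavel → memovel
  ⇒ as a loan: memovel
Radenen 'memovel' matches the loan outcome 'memovel', not the inherited 'mimopel' — it skipped the early Radenen changes, so it was borrowed from Papani.

borrowed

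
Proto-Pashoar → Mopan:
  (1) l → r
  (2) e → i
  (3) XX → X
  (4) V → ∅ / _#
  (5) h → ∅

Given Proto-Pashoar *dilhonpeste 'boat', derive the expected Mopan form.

Mopan: *dilhonpeste
  dilhonpeste → dirhonpeste   [unconditioned shift]
  dirhonpeste → dirhonpisti   [vowel merger]
  dirhonpisti (rule 3 does not apply)
  dirhonpisti → dirhonpist   [apocope]
  dirhonpist → dironpist   [h-loss]
  giving Mopan dironpist.

dironpist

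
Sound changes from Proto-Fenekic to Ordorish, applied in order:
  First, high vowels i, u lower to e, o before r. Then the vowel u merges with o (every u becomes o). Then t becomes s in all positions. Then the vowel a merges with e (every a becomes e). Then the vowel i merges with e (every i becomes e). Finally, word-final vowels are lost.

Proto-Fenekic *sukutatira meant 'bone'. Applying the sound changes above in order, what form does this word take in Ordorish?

Ordorish: *sukutatira
  sukutatira → sukutatera   [pre-rhotic lowering]
  sukutatera → sokotatera   [vowel merger]
  sokotatera → sokosasera   [unconditioned shift]
  sokosasera → sokosesere   [vowel merger]
  sokosesere (rule 5 does not apply)
  sokosesere → sokoseser   [apocope]
  giving Ordorish sokoseser.

sokoseser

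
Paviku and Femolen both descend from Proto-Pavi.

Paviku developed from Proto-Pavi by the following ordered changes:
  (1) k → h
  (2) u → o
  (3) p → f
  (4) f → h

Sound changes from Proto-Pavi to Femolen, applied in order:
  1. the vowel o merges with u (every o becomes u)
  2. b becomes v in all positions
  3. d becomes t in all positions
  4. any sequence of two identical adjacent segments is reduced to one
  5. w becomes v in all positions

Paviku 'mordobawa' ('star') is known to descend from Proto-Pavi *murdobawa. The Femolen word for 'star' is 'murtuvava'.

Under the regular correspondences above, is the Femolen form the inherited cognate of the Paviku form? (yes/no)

Derive the expected Femolen reflex of *murdobawa:
Femolen: *murdobawa > murdubawa > murduvawa > murtuvawa > murtuvava  (by vowel merger, unconditioned shift, unconditioned shift, unconditioned shift)
Femolen 'murtuvava' matches the regular reflex exactly, so the pair is cognate.

yes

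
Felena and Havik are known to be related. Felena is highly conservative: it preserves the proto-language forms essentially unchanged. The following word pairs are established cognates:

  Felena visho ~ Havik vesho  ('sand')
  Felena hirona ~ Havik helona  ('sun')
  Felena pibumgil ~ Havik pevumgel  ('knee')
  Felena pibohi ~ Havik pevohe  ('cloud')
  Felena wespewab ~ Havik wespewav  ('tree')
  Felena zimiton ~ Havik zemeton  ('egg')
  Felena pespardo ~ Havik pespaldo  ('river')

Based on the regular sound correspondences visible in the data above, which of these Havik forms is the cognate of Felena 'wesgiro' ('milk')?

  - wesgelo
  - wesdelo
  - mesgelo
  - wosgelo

wesgelo

hirona ~ helona — Felena i corresponds to Havik e after a consonant, before r.
hirona ~ helona — Felena r corresponds to Havik l between vowels (before a back vowel).
Applying these to Felena 'wesgiro':
  wesgiro → wesgero   (i→e after a consonant, before r)
  wesgero → wesgelo   (r→l between vowels (before a back vowel))
So the Havik cognate is 'wesgelo'.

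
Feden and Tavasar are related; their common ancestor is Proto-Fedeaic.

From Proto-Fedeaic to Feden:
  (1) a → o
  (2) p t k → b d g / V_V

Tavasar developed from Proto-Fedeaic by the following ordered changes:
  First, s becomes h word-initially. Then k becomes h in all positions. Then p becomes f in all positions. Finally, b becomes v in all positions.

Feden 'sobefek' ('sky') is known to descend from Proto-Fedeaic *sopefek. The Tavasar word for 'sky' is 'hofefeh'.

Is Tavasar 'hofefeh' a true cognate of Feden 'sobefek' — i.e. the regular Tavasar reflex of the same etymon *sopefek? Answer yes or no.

Derive the expected Tavasar reflex of *sopefek:
Tavasar: start from *sopefek.
  rule 1 (debuccalisation): sopefek → hopefek
  rule 2 (unconditioned shift): hopefek → hopefeh
  rule 3 (unconditioned shift): hopefeh → hofefeh
  rule 4: no change — hofefeh
  ⇒ Tavasar hofefeh
Tavasar 'hofefeh' matches the regular reflex exactly, so the pair is cognate.

yes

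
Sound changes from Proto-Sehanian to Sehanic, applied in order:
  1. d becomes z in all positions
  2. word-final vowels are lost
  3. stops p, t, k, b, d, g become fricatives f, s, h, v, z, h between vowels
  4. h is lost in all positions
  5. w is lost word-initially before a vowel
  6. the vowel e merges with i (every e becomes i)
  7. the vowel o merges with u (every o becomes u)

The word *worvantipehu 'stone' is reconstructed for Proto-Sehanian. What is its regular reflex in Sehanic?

urvantifi

Sehanic: *worvantipehu > worvantipeh > worvantifeh > worvantife > orvantife > orvantifi > urvantifi  (by apocope, intervocalic lenition, h-loss, glide loss, vowel merger, vowel merger)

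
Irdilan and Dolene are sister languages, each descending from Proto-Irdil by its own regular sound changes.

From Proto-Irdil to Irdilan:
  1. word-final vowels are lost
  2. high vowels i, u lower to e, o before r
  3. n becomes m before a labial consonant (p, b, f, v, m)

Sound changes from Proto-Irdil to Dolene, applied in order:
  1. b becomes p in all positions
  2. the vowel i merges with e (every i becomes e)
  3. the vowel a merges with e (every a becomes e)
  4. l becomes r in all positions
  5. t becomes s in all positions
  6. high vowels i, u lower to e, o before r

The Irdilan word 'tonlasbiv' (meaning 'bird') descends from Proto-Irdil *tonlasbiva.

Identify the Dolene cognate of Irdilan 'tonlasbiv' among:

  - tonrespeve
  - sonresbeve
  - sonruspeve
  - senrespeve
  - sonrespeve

Dolene: start from *tonlasbiva.
  rule 1 (unconditioned shift): tonlasbiva → tonlaspiva
  rule 2 (vowel merger): tonlaspiva → tonlaspeva
  rule 3 (vowel merger): tonlaspeva → tonlespeve
  rule 4 (unconditioned shift): tonlespeve → tonrespeve
  rule 5 (unconditioned shift): tonrespeve → sonrespeve
  rule 6: no change — sonrespeve
  ⇒ Dolene sonrespeve
Among the options, 'sonrespeve' alone shows every Dolene change applied in order.

sonrespeve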